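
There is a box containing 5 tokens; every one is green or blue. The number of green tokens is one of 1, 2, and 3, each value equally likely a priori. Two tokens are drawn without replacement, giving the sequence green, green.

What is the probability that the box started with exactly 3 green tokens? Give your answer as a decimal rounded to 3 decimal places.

0.750

Under each hypothesis, the probability of the observed sequence is: P(data | r = 1) = (1/5)(0/4) = 0; P(data | r = 2) = (2/5)(1/4) = 1/10; P(data | r = 3) = (3/5)(2/4) = 3/10.
Multiplying each by its prior: 1/3 · 0 = 0, 1/3 · 1/10 = 1/30, 1/3 · 3/10 = 1/10; these sum to 2/15.
So P(r = 3 | data) = (1/10) / (2/15) = 3/4.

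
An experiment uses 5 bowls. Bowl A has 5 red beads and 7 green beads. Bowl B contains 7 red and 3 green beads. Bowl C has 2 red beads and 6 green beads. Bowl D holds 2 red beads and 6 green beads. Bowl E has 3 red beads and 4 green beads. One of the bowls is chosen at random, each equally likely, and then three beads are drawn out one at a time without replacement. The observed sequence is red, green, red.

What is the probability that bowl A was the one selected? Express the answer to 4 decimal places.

0.2272

Compute the likelihood of the observed sequence for each case: P(data | bowl A) = (5/12)(7/11)(4/10) = 0.10606; P(data | bowl B) = (7/10)(3/9)(6/8) = 0.175; P(data | bowl C) = (2/8)(6/7)(1/6) = 0.035714; P(data | bowl D) = (2/8)(6/7)(1/6) = 0.035714; P(data | bowl E) = (3/7)(4/6)(2/5) = 0.11429.
Weighting by the prior gives 1/5 · 0.10606 = 0.021212, 1/5 · 0.175 = 0.035, 1/5 · 0.035714 = 0.0071429, 1/5 · 0.035714 = 0.0071429, 1/5 · 0.11429 = 0.022857; summing to 0.093355.
Therefore the posterior P(bowl A | data) = (0.021212) / (0.093355) = 0.22722.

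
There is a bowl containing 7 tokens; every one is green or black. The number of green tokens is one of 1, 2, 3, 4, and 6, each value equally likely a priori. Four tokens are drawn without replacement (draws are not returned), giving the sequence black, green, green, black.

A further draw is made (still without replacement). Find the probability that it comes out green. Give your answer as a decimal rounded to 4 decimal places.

0.3913

Compute the likelihood of the observed sequence for each case: P(data | r = 1) = (6/7)(1/6)(0/5) = 0; P(data | r = 2) = (5/7)(2/6)(1/5)(4/4) = 1/21; P(data | r = 3) = (4/7)(3/6)(2/5)(3/4) = 3/35; P(data | r = 4) = (3/7)(4/6)(3/5)(2/4) = 3/35; P(data | r = 6) = (1/7)(6/6)(5/5)(0/4) = 0.
The prior-weighted likelihoods are 1/5 · 0 = 0, 1/5 · 1/21 = 1/105, 1/5 · 3/35 = 3/175, 1/5 · 3/35 = 3/175, 1/5 · 0 = 0; with total 23/525.
The posterior is then P(r = 1 | data) = 0, P(r = 2 | data) = 5/23, P(r = 3 | data) = 9/23, P(r = 4 | data) = 9/23, P(r = 6 | data) = 0.
The predictive probability is P(green next | data) = (0)(5/23) + (1/3)(9/23) + (2/3)(9/23) = 9/23.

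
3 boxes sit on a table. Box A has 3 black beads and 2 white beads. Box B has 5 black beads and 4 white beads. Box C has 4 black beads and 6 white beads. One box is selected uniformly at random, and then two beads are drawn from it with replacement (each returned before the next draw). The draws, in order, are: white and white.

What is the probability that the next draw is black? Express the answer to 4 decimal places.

Under each hypothesis, the probability of the observed sequence is: P(data | box A) = (2/5)(2/5) = 0.16; P(data | box B) = (4/9)(4/9) = 0.19753; P(data | box C) = (6/10)(6/10) = 0.36.
Multiplying each by its prior: 1/3 · 0.16 = 0.053333, 1/3 · 0.19753 = 0.065844, 1/3 · 0.36 = 0.12; summing to 0.23918.
Normalising, the posterior is P(box A | data) = 0.22299, P(box B | data) = 0.27529, P(box C | data) = 0.50172.
The predictive probability is P(black next | data) = (3/5)(0.22299) + (5/9)(0.27529) + (2/5)(0.50172) = 0.48742.

0.4874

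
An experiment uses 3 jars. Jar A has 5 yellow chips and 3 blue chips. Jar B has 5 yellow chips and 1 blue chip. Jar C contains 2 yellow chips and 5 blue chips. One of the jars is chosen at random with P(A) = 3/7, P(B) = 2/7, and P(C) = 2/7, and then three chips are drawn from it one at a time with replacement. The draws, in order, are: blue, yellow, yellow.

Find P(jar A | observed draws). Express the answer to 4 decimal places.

The likelihood of the observed sequence under each hypothesis: P(data | jar A) = (3/8)(5/8)(5/8) = 0.14648; P(data | jar B) = (1/6)(5/6)(5/6) = 0.11574; P(data | jar C) = (5/7)(2/7)(2/7) = 0.058309.
The prior-weighted likelihoods are 3/7 · 0.14648 = 0.062779, 2/7 · 0.11574 = 0.033069, 2/7 · 0.058309 = 0.01666; summing to 0.11251.
Hence P(jar A | data) = (0.062779) / (0.11251) = 0.558.

0.5580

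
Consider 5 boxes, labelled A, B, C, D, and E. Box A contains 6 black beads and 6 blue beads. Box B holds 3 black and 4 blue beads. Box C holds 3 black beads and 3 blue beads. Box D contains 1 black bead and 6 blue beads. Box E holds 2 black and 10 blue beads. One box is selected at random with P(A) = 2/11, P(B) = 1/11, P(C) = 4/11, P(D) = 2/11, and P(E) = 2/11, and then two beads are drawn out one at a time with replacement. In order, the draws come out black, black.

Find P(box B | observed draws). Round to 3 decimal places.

0.103

The likelihood of the observed sequence under each hypothesis: P(data | box A) = (6/12)(6/12) = 0.25; P(data | box B) = (3/7)(3/7) = 0.18367; P(data | box C) = (3/6)(3/6) = 0.25; P(data | box D) = (1/7)(1/7) = 0.020408; P(data | box E) = (2/12)(2/12) = 0.027778.
Multiplying each by its prior: 2/11 · 0.25 = 0.045455, 1/11 · 0.18367 = 0.016698, 4/11 · 0.25 = 0.090909, 2/11 · 0.020408 = 0.0037106, 2/11 · 0.027778 = 0.0050505; summing to 0.16182.
By Bayes' rule, P(box B | data) = (0.016698) / (0.16182) = 0.10318.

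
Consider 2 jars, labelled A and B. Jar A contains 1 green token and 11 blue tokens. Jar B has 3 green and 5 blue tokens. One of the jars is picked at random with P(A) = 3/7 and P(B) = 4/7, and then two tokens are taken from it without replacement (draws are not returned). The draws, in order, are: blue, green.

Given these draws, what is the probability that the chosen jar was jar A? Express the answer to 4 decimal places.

0.1892

The likelihood of the observed sequence under each hypothesis: P(data | jar A) = (11/12)(1/11) = 1/12; P(data | jar B) = (5/8)(3/7) = 15/56.
Multiplying each by its prior: 3/7 · 1/12 = 1/28, 4/7 · 15/56 = 15/98; summing to 37/196.
Hence P(jar A | data) = (1/28) / (37/196) = 7/37.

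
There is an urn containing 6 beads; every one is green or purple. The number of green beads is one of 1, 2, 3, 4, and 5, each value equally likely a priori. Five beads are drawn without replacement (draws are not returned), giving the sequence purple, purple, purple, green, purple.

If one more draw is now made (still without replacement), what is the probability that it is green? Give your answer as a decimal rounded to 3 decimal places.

0.286

For each hypothesis, P(data | H) works out to: P(data | r = 1) = (5/6)(4/5)(3/4)(1/3)(2/2) = 1/6; P(data | r = 2) = (4/6)(3/5)(2/4)(2/3)(1/2) = 1/15; P(data | r = 3) = (3/6)(2/5)(1/4)(3/3)(0/2) = 0; P(data | r = 4) = (2/6)(1/5)(0/4) = 0; P(data | r = 5) = (1/6)(0/5) = 0.
The prior-weighted likelihoods are 1/5 · 1/6 = 1/30, 1/5 · 1/15 = 1/75, 1/5 · 0 = 0, 1/5 · 0 = 0, 1/5 · 0 = 0; these sum to 7/150.
Dividing through by the total gives posterior P(r = 1 | data) = 5/7, P(r = 2 | data) = 2/7, P(r = 3 | data) = 0, P(r = 4 | data) = 0, P(r = 5 | data) = 0.
So P(green next | data) = Σ P(green next | H) P(H | data) = (0)(5/7) + (1)(2/7) = 2/7.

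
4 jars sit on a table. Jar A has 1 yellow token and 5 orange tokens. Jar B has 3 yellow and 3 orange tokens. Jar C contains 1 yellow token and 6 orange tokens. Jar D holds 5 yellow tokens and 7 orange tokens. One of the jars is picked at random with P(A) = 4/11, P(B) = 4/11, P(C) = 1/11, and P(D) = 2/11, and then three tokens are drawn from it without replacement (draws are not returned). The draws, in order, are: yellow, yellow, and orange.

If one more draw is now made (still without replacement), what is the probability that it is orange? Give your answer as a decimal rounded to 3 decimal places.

The likelihood of the observed sequence under each hypothesis: P(data | jar A) = (1/6)(0/5) = 0; P(data | jar B) = (3/6)(2/5)(3/4) = 0.15; P(data | jar C) = (1/7)(0/6) = 0; P(data | jar D) = (5/12)(4/11)(7/10) = 0.10606.
Weighting by the prior gives 4/11 · 0 = 0, 4/11 · 0.15 = 0.054545, 1/11 · 0 = 0, 2/11 · 0.10606 = 0.019284; summing to 0.073829.
The posterior is then P(jar A | data) = 0, P(jar B | data) = 0.73881, P(jar C | data) = 0, P(jar D | data) = 0.26119.
The predictive probability is P(orange next | data) = (2/3)(0.73881) + (2/3)(0.26119) = 0.66667.

0.667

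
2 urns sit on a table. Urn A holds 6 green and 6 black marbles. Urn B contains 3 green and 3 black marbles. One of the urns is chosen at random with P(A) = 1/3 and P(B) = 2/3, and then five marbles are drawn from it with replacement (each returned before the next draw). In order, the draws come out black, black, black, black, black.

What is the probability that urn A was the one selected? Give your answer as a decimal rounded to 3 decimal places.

0.333

The likelihood of the observed sequence under each hypothesis: P(data | urn A) = (6/12)(6/12)(6/12)(6/12)(6/12) = 1/32; P(data | urn B) = (3/6)(3/6)(3/6)(3/6)(3/6) = 1/32.
Multiplying each by its prior: 1/3 · 1/32 = 1/96, 2/3 · 1/32 = 1/48; these sum to 1/32.
So P(urn A | data) = (1/96) / (1/32) = 1/3.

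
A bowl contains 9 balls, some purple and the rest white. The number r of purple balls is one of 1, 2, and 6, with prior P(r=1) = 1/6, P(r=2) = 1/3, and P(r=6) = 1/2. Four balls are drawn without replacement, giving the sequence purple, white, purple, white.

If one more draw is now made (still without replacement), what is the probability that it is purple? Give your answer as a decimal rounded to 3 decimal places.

The likelihood of the observed sequence under each hypothesis: P(data | r = 1) = (1/9)(8/8)(0/7) = 0; P(data | r = 2) = (2/9)(7/8)(1/7)(6/6) = 0.027778; P(data | r = 6) = (6/9)(3/8)(5/7)(2/6) = 0.059524.
Weighting by the prior gives 1/6 · 0 = 0, 1/3 · 0.027778 = 0.0092593, 1/2 · 0.059524 = 0.029762; summing to 0.039021.
The posterior is then P(r = 1 | data) = 0, P(r = 2 | data) = 0.23729, P(r = 6 | data) = 0.76271.
So P(purple next | data) = Σ P(purple next | H) P(H | data) = (0)(0.23729) + (4/5)(0.76271) = 0.61017.

0.610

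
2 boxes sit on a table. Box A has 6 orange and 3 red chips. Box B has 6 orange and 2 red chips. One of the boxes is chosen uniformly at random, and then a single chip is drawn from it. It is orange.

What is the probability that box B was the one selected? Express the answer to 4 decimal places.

0.5294

The likelihood of this draw under each hypothesis: P(data | box A) = (6/9) = 2/3; P(data | box B) = (6/8) = 3/4.
Multiplying each by its prior: 1/2 · 2/3 = 1/3, 1/2 · 3/4 = 3/8; with total 17/24.
Therefore the posterior P(box B | data) = (3/8) / (17/24) = 9/17.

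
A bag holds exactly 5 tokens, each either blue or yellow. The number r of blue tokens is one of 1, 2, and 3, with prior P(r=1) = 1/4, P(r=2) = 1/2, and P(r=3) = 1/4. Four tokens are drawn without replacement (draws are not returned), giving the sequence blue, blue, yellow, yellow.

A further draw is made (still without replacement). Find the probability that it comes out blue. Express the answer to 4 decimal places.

0.3333

Compute the likelihood of the observed sequence for each case: P(data | r = 1) = (1/5)(0/4) = 0; P(data | r = 2) = (2/5)(1/4)(3/3)(2/2) = 1/10; P(data | r = 3) = (3/5)(2/4)(2/3)(1/2) = 1/10.
The prior-weighted likelihoods are 1/4 · 0 = 0, 1/2 · 1/10 = 1/20, 1/4 · 1/10 = 1/40; with total 3/40.
Dividing through by the total gives posterior P(r = 1 | data) = 0, P(r = 2 | data) = 2/3, P(r = 3 | data) = 1/3.
The predictive probability is P(blue next | data) = (0)(2/3) + (1)(1/3) = 1/3.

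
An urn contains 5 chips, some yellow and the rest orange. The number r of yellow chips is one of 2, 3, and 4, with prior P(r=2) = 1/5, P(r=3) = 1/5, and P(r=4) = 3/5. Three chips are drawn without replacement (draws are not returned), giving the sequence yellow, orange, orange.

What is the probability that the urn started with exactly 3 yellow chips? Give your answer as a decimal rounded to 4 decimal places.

Under each hypothesis, the probability of the observed sequence is: P(data | r = 2) = (2/5)(3/4)(2/3) = 1/5; P(data | r = 3) = (3/5)(2/4)(1/3) = 1/10; P(data | r = 4) = (4/5)(1/4)(0/3) = 0.
The prior-weighted likelihoods are 1/5 · 1/5 = 1/25, 1/5 · 1/10 = 1/50, 3/5 · 0 = 0; with total 3/50.
So P(r = 3 | data) = (1/50) / (3/50) = 1/3.

0.3333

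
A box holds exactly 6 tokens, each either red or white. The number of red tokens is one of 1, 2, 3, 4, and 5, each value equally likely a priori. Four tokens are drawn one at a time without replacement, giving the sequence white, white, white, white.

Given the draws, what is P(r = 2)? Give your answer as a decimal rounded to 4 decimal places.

For each hypothesis, P(data | H) works out to: P(data | r = 1) = (5/6)(4/5)(3/4)(2/3) = 1/3; P(data | r = 2) = (4/6)(3/5)(2/4)(1/3) = 1/15; P(data | r = 3) = (3/6)(2/5)(1/4)(0/3) = 0; P(data | r = 4) = (2/6)(1/5)(0/4) = 0; P(data | r = 5) = (1/6)(0/5) = 0.
Multiplying each by its prior: 1/5 · 1/3 = 1/15, 1/5 · 1/15 = 1/75, 1/5 · 0 = 0, 1/5 · 0 = 0, 1/5 · 0 = 0; summing to 2/25.
So P(r = 2 | data) = (1/75) / (2/25) = 1/6.

0.1667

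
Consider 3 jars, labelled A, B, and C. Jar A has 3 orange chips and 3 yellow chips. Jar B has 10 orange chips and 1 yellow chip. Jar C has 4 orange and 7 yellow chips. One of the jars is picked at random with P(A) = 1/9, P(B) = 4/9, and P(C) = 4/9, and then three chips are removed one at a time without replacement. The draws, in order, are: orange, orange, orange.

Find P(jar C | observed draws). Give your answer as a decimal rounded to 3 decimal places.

The likelihood of the observed sequence under each hypothesis: P(data | jar A) = (3/6)(2/5)(1/4) = 0.05; P(data | jar B) = (10/11)(9/10)(8/9) = 0.72727; P(data | jar C) = (4/11)(3/10)(2/9) = 0.024242.
The prior-weighted likelihoods are 1/9 · 0.05 = 0.0055556, 4/9 · 0.72727 = 0.32323, 4/9 · 0.024242 = 0.010774; with total 0.33956.
Hence P(jar C | data) = (0.010774) / (0.33956) = 0.03173.

0.032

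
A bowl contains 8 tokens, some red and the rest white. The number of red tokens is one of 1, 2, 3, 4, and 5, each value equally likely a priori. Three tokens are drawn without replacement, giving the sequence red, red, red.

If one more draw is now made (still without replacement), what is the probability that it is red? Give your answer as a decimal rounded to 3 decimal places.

0.320

The likelihood of the observed sequence under each hypothesis: P(data | r = 1) = (1/8)(0/7) = 0; P(data | r = 2) = (2/8)(1/7)(0/6) = 0; P(data | r = 3) = (3/8)(2/7)(1/6) = 1/56; P(data | r = 4) = (4/8)(3/7)(2/6) = 1/14; P(data | r = 5) = (5/8)(4/7)(3/6) = 5/28.
Multiplying each by its prior: 1/5 · 0 = 0, 1/5 · 0 = 0, 1/5 · 1/56 = 1/280, 1/5 · 1/14 = 1/70, 1/5 · 5/28 = 1/28; summing to 3/56.
The posterior is then P(r = 1 | data) = 0, P(r = 2 | data) = 0, P(r = 3 | data) = 1/15, P(r = 4 | data) = 4/15, P(r = 5 | data) = 2/3.
So P(red next | data) = Σ P(red next | H) P(H | data) = (0)(1/15) + (1/5)(4/15) + (2/5)(2/3) = 8/25.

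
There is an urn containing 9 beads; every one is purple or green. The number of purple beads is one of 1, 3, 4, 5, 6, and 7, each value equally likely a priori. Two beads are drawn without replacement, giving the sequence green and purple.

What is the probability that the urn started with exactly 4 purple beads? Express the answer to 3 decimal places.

For each hypothesis, P(data | H) works out to: P(data | r = 1) = (8/9)(1/8) = 1/9; P(data | r = 3) = (6/9)(3/8) = 1/4; P(data | r = 4) = (5/9)(4/8) = 5/18; P(data | r = 5) = (4/9)(5/8) = 5/18; P(data | r = 6) = (3/9)(6/8) = 1/4; P(data | r = 7) = (2/9)(7/8) = 7/36.
Multiplying each by its prior: 1/6 · 1/9 = 1/54, 1/6 · 1/4 = 1/24, 1/6 · 5/18 = 5/108, 1/6 · 5/18 = 5/108, 1/6 · 1/4 = 1/24, 1/6 · 7/36 = 7/216; these sum to 49/216.
Therefore the posterior P(r = 4 | data) = (5/108) / (49/216) = 10/49.

0.204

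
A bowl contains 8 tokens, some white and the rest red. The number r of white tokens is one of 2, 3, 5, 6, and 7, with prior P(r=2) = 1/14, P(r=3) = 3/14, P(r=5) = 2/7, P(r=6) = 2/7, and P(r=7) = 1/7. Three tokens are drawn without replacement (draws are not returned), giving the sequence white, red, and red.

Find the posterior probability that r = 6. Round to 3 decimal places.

0.118

The likelihood of the observed sequence under each hypothesis: P(data | r = 2) = (2/8)(6/7)(5/6) = 5/28; P(data | r = 3) = (3/8)(5/7)(4/6) = 5/28; P(data | r = 5) = (5/8)(3/7)(2/6) = 5/56; P(data | r = 6) = (6/8)(2/7)(1/6) = 1/28; P(data | r = 7) = (7/8)(1/7)(0/6) = 0.
Weighting by the prior gives 1/14 · 5/28 = 5/392, 3/14 · 5/28 = 15/392, 2/7 · 5/56 = 5/196, 2/7 · 1/28 = 1/98, 1/7 · 0 = 0; with total 17/196.
By Bayes' rule, P(r = 6 | data) = (1/98) / (17/196) = 2/17.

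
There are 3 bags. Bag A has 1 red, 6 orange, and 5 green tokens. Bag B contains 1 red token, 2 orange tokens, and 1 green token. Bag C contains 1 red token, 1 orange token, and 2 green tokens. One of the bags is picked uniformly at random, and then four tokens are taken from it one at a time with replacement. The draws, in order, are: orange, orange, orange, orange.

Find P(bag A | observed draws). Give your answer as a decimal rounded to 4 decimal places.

Under each hypothesis, the probability of the observed sequence is: P(data | bag A) = (6/12)(6/12)(6/12)(6/12) = 1/16; P(data | bag B) = (2/4)(2/4)(2/4)(2/4) = 1/16; P(data | bag C) = (1/4)(1/4)(1/4)(1/4) = 1/256.
The prior-weighted likelihoods are 1/3 · 1/16 = 1/48, 1/3 · 1/16 = 1/48, 1/3 · 1/256 = 1/768; with total 11/256.
By Bayes' rule, P(bag A | data) = (1/48) / (11/256) = 16/33.

0.4848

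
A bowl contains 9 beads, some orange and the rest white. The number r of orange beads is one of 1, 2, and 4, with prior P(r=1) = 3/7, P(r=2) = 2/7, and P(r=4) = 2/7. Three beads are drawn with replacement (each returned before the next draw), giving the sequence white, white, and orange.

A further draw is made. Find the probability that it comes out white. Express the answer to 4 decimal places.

Under each hypothesis, the probability of the observed sequence is: P(data | r = 1) = (8/9)(8/9)(1/9) = 0.087791; P(data | r = 2) = (7/9)(7/9)(2/9) = 0.13443; P(data | r = 4) = (5/9)(5/9)(4/9) = 0.13717.
Multiplying each by its prior: 3/7 · 0.087791 = 0.037625, 2/7 · 0.13443 = 0.038409, 2/7 · 0.13717 = 0.039193; summing to 0.11523.
Normalising, the posterior is P(r = 1 | data) = 0.32653, P(r = 2 | data) = 0.33333, P(r = 4 | data) = 0.34014.
The predictive probability is P(white next | data) = (8/9)(0.32653) + (7/9)(0.33333) + (5/9)(0.34014) = 0.73847.

0.7385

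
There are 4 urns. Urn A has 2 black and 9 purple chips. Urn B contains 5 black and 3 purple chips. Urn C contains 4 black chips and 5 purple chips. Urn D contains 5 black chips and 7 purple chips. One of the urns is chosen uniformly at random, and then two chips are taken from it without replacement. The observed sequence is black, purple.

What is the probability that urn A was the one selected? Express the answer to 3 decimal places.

The likelihood of the observed sequence under each hypothesis: P(data | urn A) = (2/11)(9/10) = 0.16364; P(data | urn B) = (5/8)(3/7) = 0.26786; P(data | urn C) = (4/9)(5/8) = 0.27778; P(data | urn D) = (5/12)(7/11) = 0.26515.
The prior-weighted likelihoods are 1/4 · 0.16364 = 0.040909, 1/4 · 0.26786 = 0.066964, 1/4 · 0.27778 = 0.069444, 1/4 · 0.26515 = 0.066288; with total 0.24361.
Therefore the posterior P(urn A | data) = (0.040909) / (0.24361) = 0.16793.

0.168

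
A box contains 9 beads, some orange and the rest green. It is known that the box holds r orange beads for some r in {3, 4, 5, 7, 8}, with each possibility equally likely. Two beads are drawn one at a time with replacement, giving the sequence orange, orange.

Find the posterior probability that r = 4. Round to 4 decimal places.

The likelihood of the observed sequence under each hypothesis: P(data | r = 3) = (3/9)(3/9) = 1/9; P(data | r = 4) = (4/9)(4/9) = 16/81; P(data | r = 5) = (5/9)(5/9) = 25/81; P(data | r = 7) = (7/9)(7/9) = 49/81; P(data | r = 8) = (8/9)(8/9) = 64/81.
Weighting by the prior gives 1/5 · 1/9 = 1/45, 1/5 · 16/81 = 16/405, 1/5 · 25/81 = 5/81, 1/5 · 49/81 = 49/405, 1/5 · 64/81 = 64/405; with total 163/405.
By Bayes' rule, P(r = 4 | data) = (16/405) / (163/405) = 16/163.

0.0982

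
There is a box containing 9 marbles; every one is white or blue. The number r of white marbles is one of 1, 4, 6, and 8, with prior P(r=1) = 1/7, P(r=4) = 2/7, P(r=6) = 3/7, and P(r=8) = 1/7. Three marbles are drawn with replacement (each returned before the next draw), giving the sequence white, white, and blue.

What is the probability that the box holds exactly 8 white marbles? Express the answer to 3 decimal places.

0.115

Compute the likelihood of the observed sequence for each case: P(data | r = 1) = (1/9)(1/9)(8/9) = 0.010974; P(data | r = 4) = (4/9)(4/9)(5/9) = 0.10974; P(data | r = 6) = (6/9)(6/9)(3/9) = 0.14815; P(data | r = 8) = (8/9)(8/9)(1/9) = 0.087791.
Weighting by the prior gives 1/7 · 0.010974 = 0.0015677, 2/7 · 0.10974 = 0.031354, 3/7 · 0.14815 = 0.063492, 1/7 · 0.087791 = 0.012542; summing to 0.10896.
So P(r = 8 | data) = (0.012542) / (0.10896) = 0.11511.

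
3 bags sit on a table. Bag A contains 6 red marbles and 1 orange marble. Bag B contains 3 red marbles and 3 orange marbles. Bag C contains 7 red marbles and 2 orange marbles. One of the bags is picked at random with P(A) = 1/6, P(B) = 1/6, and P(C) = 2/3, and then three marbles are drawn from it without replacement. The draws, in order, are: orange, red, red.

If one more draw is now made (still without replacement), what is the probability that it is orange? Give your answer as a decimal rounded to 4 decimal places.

For each hypothesis, P(data | H) works out to: P(data | bag A) = (1/7)(6/6)(5/5) = 0.14286; P(data | bag B) = (3/6)(3/5)(2/4) = 0.15; P(data | bag C) = (2/9)(7/8)(6/7) = 0.16667.
Multiplying each by its prior: 1/6 · 0.14286 = 0.02381, 1/6 · 0.15 = 0.025, 2/3 · 0.16667 = 0.11111; with total 0.15992.
The posterior is then P(bag A | data) = 0.14888, P(bag B | data) = 0.15633, P(bag C | data) = 0.69479.
So P(orange next | data) = Σ P(orange next | H) P(H | data) = (0)(0.14888) + (2/3)(0.15633) + (1/6)(0.69479) = 0.22002.

0.2200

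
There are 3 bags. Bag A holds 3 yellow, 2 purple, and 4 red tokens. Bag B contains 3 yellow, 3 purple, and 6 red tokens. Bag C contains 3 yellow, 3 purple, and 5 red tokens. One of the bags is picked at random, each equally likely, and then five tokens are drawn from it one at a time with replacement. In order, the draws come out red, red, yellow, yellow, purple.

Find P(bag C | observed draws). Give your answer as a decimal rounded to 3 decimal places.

For each hypothesis, P(data | H) works out to: P(data | bag A) = (4/9)(4/9)(3/9)(3/9)(2/9) = 0.0048773; P(data | bag B) = (6/12)(6/12)(3/12)(3/12)(3/12) = 0.0039062; P(data | bag C) = (5/11)(5/11)(3/11)(3/11)(3/11) = 0.0041912.
Weighting by the prior gives 1/3 · 0.0048773 = 0.0016258, 1/3 · 0.0039062 = 0.0013021, 1/3 · 0.0041912 = 0.0013971; summing to 0.0043249.
So P(bag C | data) = (0.0013971) / (0.0043249) = 0.32303.

0.323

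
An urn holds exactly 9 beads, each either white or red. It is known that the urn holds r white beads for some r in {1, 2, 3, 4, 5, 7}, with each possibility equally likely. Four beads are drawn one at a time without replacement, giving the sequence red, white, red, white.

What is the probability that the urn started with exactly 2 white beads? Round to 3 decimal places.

For each hypothesis, P(data | H) works out to: P(data | r = 1) = (8/9)(1/8)(7/7)(0/6) = 0; P(data | r = 2) = (7/9)(2/8)(6/7)(1/6) = 1/36; P(data | r = 3) = (6/9)(3/8)(5/7)(2/6) = 5/84; P(data | r = 4) = (5/9)(4/8)(4/7)(3/6) = 5/63; P(data | r = 5) = (4/9)(5/8)(3/7)(4/6) = 5/63; P(data | r = 7) = (2/9)(7/8)(1/7)(6/6) = 1/36.
Multiplying each by its prior: 1/6 · 0 = 0, 1/6 · 1/36 = 1/216, 1/6 · 5/84 = 5/504, 1/6 · 5/63 = 5/378, 1/6 · 5/63 = 5/378, 1/6 · 1/36 = 1/216; summing to 23/504.
So P(r = 2 | data) = (1/216) / (23/504) = 7/69.

0.101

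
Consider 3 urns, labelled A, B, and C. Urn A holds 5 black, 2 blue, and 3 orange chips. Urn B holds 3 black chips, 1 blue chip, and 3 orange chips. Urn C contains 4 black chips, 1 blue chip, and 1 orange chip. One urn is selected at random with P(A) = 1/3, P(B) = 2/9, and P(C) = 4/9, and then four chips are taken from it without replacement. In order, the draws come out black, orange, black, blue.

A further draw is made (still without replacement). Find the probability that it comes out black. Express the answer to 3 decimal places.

Under each hypothesis, the probability of the observed sequence is: P(data | urn A) = (5/10)(3/9)(4/8)(2/7) = 1/42; P(data | urn B) = (3/7)(3/6)(2/5)(1/4) = 3/140; P(data | urn C) = (4/6)(1/5)(3/4)(1/3) = 1/30.
The prior-weighted likelihoods are 1/3 · 1/42 = 1/126, 2/9 · 3/140 = 1/210, 4/9 · 1/30 = 2/135; summing to 26/945.
The posterior is then P(urn A | data) = 15/52, P(urn B | data) = 9/52, P(urn C | data) = 7/13.
The predictive probability is P(black next | data) = (1/2)(15/52) + (1/3)(9/52) + (1)(7/13) = 77/104.

0.740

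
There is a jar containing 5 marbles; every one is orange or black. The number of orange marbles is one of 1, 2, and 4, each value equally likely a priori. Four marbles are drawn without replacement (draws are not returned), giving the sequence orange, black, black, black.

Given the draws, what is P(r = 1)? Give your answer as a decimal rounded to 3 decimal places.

The likelihood of the observed sequence under each hypothesis: P(data | r = 1) = (1/5)(4/4)(3/3)(2/2) = 1/5; P(data | r = 2) = (2/5)(3/4)(2/3)(1/2) = 1/10; P(data | r = 4) = (4/5)(1/4)(0/3) = 0.
Weighting by the prior gives 1/3 · 1/5 = 1/15, 1/3 · 1/10 = 1/30, 1/3 · 0 = 0; with total 1/10.
Therefore the posterior P(r = 1 | data) = (1/15) / (1/10) = 2/3.

0.667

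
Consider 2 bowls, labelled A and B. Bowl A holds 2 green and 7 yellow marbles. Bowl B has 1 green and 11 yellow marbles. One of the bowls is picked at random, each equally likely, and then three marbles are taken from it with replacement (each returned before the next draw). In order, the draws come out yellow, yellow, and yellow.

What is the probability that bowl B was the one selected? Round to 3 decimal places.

0.621

Under each hypothesis, the probability of the observed sequence is: P(data | bowl A) = (7/9)(7/9)(7/9) = 0.47051; P(data | bowl B) = (11/12)(11/12)(11/12) = 0.77025.
Multiplying each by its prior: 1/2 · 0.47051 = 0.23525, 1/2 · 0.77025 = 0.38513; summing to 0.62038.
By Bayes' rule, P(bowl B | data) = (0.38513) / (0.62038) = 0.62079.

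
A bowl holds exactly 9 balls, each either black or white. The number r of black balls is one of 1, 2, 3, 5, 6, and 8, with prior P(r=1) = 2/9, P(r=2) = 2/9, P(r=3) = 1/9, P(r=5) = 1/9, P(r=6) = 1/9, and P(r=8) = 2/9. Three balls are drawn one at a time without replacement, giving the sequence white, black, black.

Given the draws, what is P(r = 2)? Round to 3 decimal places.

0.081

For each hypothesis, P(data | H) works out to: P(data | r = 1) = (8/9)(1/8)(0/7) = 0; P(data | r = 2) = (7/9)(2/8)(1/7) = 0.027778; P(data | r = 3) = (6/9)(3/8)(2/7) = 0.071429; P(data | r = 5) = (4/9)(5/8)(4/7) = 0.15873; P(data | r = 6) = (3/9)(6/8)(5/7) = 0.17857; P(data | r = 8) = (1/9)(8/8)(7/7) = 0.11111.
Multiplying each by its prior: 2/9 · 0 = 0, 2/9 · 0.027778 = 0.0061728, 1/9 · 0.071429 = 0.0079365, 1/9 · 0.15873 = 0.017637, 1/9 · 0.17857 = 0.019841, 2/9 · 0.11111 = 0.024691; these sum to 0.076279.
By Bayes' rule, P(r = 2 | data) = (0.0061728) / (0.076279) = 0.080925.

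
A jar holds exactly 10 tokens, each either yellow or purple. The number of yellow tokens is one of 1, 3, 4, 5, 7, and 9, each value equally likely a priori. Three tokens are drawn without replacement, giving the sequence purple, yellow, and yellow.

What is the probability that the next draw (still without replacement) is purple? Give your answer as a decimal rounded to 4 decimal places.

Under each hypothesis, the probability of the observed sequence is: P(data | r = 1) = (9/10)(1/9)(0/8) = 0; P(data | r = 3) = (7/10)(3/9)(2/8) = 0.058333; P(data | r = 4) = (6/10)(4/9)(3/8) = 0.1; P(data | r = 5) = (5/10)(5/9)(4/8) = 0.13889; P(data | r = 7) = (3/10)(7/9)(6/8) = 0.175; P(data | r = 9) = (1/10)(9/9)(8/8) = 0.1.
The prior-weighted likelihoods are 1/6 · 0 = 0, 1/6 · 0.058333 = 0.0097222, 1/6 · 0.1 = 0.016667, 1/6 · 0.13889 = 0.023148, 1/6 · 0.175 = 0.029167, 1/6 · 0.1 = 0.016667; these sum to 0.09537.
Normalising, the posterior is P(r = 1 | data) = 0, P(r = 3 | data) = 0.10194, P(r = 4 | data) = 0.17476, P(r = 5 | data) = 0.24272, P(r = 7 | data) = 0.30583, P(r = 9 | data) = 0.17476.
The predictive probability is P(purple next | data) = (6/7)(0.10194) + (5/7)(0.17476) + (4/7)(0.24272) + (2/7)(0.30583) + (0)(0.17476) = 0.43828.

0.4383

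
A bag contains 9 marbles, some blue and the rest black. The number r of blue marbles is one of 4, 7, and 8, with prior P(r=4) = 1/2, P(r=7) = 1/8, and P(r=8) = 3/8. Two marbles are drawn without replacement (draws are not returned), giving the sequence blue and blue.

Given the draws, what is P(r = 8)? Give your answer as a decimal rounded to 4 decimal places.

For each hypothesis, P(data | H) works out to: P(data | r = 4) = (4/9)(3/8) = 1/6; P(data | r = 7) = (7/9)(6/8) = 7/12; P(data | r = 8) = (8/9)(7/8) = 7/9.
Weighting by the prior gives 1/2 · 1/6 = 1/12, 1/8 · 7/12 = 7/96, 3/8 · 7/9 = 7/24; summing to 43/96.
Hence P(r = 8 | data) = (7/24) / (43/96) = 28/43.

0.6512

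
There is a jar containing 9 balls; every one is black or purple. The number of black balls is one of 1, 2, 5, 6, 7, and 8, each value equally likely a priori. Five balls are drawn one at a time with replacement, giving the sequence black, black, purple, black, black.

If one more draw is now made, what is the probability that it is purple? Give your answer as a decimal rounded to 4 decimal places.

Compute the likelihood of the observed sequence for each case: P(data | r = 1) = (1/9)(1/9)(8/9)(1/9)(1/9) = 0.00013548; P(data | r = 2) = (2/9)(2/9)(7/9)(2/9)(2/9) = 0.0018967; P(data | r = 5) = (5/9)(5/9)(4/9)(5/9)(5/9) = 0.042338; P(data | r = 6) = (6/9)(6/9)(3/9)(6/9)(6/9) = 0.065844; P(data | r = 7) = (7/9)(7/9)(2/9)(7/9)(7/9) = 0.081322; P(data | r = 8) = (8/9)(8/9)(1/9)(8/9)(8/9) = 0.069366.
The prior-weighted likelihoods are 1/6 · 0.00013548 = 2.258e-05, 1/6 · 0.0018967 = 0.00031612, 1/6 · 0.042338 = 0.0070563, 1/6 · 0.065844 = 0.010974, 1/6 · 0.081322 = 0.013554, 1/6 · 0.069366 = 0.011561; with total 0.043484.
Dividing through by the total gives posterior P(r = 1 | data) = 0.00051928, P(r = 2 | data) = 0.0072699, P(r = 5 | data) = 0.16227, P(r = 6 | data) = 0.25237, P(r = 7 | data) = 0.3117, P(r = 8 | data) = 0.26587.
So P(purple next | data) = Σ P(purple next | H) P(H | data) = (8/9)(0.00051928) + (7/9)(0.0072699) + (4/9)(0.16227) + (1/3)(0.25237) + (2/9)(0.3117) + (1/9)(0.26587) = 0.26117.

0.2612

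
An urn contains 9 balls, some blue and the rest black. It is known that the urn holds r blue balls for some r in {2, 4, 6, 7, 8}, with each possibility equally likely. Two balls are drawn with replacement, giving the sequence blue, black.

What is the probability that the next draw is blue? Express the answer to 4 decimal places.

Compute the likelihood of the observed sequence for each case: P(data | r = 2) = (2/9)(7/9) = 14/81; P(data | r = 4) = (4/9)(5/9) = 20/81; P(data | r = 6) = (6/9)(3/9) = 2/9; P(data | r = 7) = (7/9)(2/9) = 14/81; P(data | r = 8) = (8/9)(1/9) = 8/81.
Multiplying each by its prior: 1/5 · 14/81 = 14/405, 1/5 · 20/81 = 4/81, 1/5 · 2/9 = 2/45, 1/5 · 14/81 = 14/405, 1/5 · 8/81 = 8/405; these sum to 74/405.
Dividing through by the total gives posterior P(r = 2 | data) = 7/37, P(r = 4 | data) = 10/37, P(r = 6 | data) = 9/37, P(r = 7 | data) = 7/37, P(r = 8 | data) = 4/37.
Averaging over the posterior, P(blue next | data) = (2/9)(7/37) + (4/9)(10/37) + (2/3)(9/37) + (7/9)(7/37) + (8/9)(4/37) = 21/37.

0.5676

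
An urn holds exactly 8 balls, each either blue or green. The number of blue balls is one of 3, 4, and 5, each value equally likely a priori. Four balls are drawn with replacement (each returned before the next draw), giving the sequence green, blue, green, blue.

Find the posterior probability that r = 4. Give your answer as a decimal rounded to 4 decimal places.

0.3626

The likelihood of the observed sequence under each hypothesis: P(data | r = 3) = (5/8)(3/8)(5/8)(3/8) = 0.054932; P(data | r = 4) = (4/8)(4/8)(4/8)(4/8) = 0.0625; P(data | r = 5) = (3/8)(5/8)(3/8)(5/8) = 0.054932.
Weighting by the prior gives 1/3 · 0.054932 = 0.018311, 1/3 · 0.0625 = 0.020833, 1/3 · 0.054932 = 0.018311; summing to 0.057454.
Hence P(r = 4 | data) = (0.020833) / (0.057454) = 0.36261.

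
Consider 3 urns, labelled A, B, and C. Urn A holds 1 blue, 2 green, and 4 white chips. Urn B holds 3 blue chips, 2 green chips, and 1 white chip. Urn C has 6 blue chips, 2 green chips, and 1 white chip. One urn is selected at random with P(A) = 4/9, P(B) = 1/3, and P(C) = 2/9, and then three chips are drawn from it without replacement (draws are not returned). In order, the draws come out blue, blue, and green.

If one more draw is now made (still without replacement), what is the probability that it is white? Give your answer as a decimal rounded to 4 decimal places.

For each hypothesis, P(data | H) works out to: P(data | urn A) = (1/7)(0/6) = 0; P(data | urn B) = (3/6)(2/5)(2/4) = 0.1; P(data | urn C) = (6/9)(5/8)(2/7) = 0.11905.
The prior-weighted likelihoods are 4/9 · 0 = 0, 1/3 · 0.1 = 0.033333, 2/9 · 0.11905 = 0.026455; summing to 0.059788.
Normalising, the posterior is P(urn A | data) = 0, P(urn B | data) = 0.55752, P(urn C | data) = 0.44248.
The predictive probability is P(white next | data) = (1/3)(0.55752) + (1/6)(0.44248) = 0.25959.

0.2596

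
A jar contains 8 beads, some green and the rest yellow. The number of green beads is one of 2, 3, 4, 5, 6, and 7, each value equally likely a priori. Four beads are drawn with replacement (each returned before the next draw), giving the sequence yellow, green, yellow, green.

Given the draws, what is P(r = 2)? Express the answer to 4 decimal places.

0.1381

The likelihood of the observed sequence under each hypothesis: P(data | r = 2) = (6/8)(2/8)(6/8)(2/8) = 0.035156; P(data | r = 3) = (5/8)(3/8)(5/8)(3/8) = 0.054932; P(data | r = 4) = (4/8)(4/8)(4/8)(4/8) = 0.0625; P(data | r = 5) = (3/8)(5/8)(3/8)(5/8) = 0.054932; P(data | r = 6) = (2/8)(6/8)(2/8)(6/8) = 0.035156; P(data | r = 7) = (1/8)(7/8)(1/8)(7/8) = 0.011963.
The prior-weighted likelihoods are 1/6 · 0.035156 = 0.0058594, 1/6 · 0.054932 = 0.0091553, 1/6 · 0.0625 = 0.010417, 1/6 · 0.054932 = 0.0091553, 1/6 · 0.035156 = 0.0058594, 1/6 · 0.011963 = 0.0019938; these sum to 0.04244.
By Bayes' rule, P(r = 2 | data) = (0.0058594) / (0.04244) = 0.13806.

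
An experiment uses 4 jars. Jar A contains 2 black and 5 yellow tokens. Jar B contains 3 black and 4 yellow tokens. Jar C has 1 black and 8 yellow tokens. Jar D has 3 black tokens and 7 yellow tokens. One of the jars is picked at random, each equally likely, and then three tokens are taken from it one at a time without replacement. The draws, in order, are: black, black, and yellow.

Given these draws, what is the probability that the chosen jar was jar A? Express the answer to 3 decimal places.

0.216

Under each hypothesis, the probability of the observed sequence is: P(data | jar A) = (2/7)(1/6)(5/5) = 1/21; P(data | jar B) = (3/7)(2/6)(4/5) = 4/35; P(data | jar C) = (1/9)(0/8) = 0; P(data | jar D) = (3/10)(2/9)(7/8) = 7/120.
Multiplying each by its prior: 1/4 · 1/21 = 1/84, 1/4 · 4/35 = 1/35, 1/4 · 0 = 0, 1/4 · 7/120 = 7/480; these sum to 37/672.
So P(jar A | data) = (1/84) / (37/672) = 8/37.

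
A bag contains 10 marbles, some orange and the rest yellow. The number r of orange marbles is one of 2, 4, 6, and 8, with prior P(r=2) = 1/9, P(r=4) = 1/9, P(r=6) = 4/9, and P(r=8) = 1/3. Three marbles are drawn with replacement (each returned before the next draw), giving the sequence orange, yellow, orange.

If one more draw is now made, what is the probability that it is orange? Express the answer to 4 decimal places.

0.6412

The likelihood of the observed sequence under each hypothesis: P(data | r = 2) = (2/10)(8/10)(2/10) = 0.032; P(data | r = 4) = (4/10)(6/10)(4/10) = 0.096; P(data | r = 6) = (6/10)(4/10)(6/10) = 0.144; P(data | r = 8) = (8/10)(2/10)(8/10) = 0.128.
The prior-weighted likelihoods are 1/9 · 0.032 = 0.0035556, 1/9 · 0.096 = 0.010667, 4/9 · 0.144 = 0.064, 1/3 · 0.128 = 0.042667; with total 0.12089.
The posterior is then P(r = 2 | data) = 0.029412, P(r = 4 | data) = 0.088235, P(r = 6 | data) = 0.52941, P(r = 8 | data) = 0.35294.
The predictive probability is P(orange next | data) = (1/5)(0.029412) + (2/5)(0.088235) + (3/5)(0.52941) + (4/5)(0.35294) = 0.64118.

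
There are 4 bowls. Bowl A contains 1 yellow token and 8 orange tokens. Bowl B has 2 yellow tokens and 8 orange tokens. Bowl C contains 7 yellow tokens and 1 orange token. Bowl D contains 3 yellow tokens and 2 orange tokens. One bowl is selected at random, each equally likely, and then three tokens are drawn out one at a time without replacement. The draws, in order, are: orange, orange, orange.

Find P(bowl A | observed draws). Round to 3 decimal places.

Under each hypothesis, the probability of the observed sequence is: P(data | bowl A) = (8/9)(7/8)(6/7) = 2/3; P(data | bowl B) = (8/10)(7/9)(6/8) = 7/15; P(data | bowl C) = (1/8)(0/7) = 0; P(data | bowl D) = (2/5)(1/4)(0/3) = 0.
Weighting by the prior gives 1/4 · 2/3 = 1/6, 1/4 · 7/15 = 7/60, 1/4 · 0 = 0, 1/4 · 0 = 0; summing to 17/60.
So P(bowl A | data) = (1/6) / (17/60) = 10/17.

0.588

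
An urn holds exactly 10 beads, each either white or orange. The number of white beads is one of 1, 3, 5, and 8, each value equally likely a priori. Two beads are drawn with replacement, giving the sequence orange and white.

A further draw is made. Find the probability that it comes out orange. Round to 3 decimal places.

The likelihood of the observed sequence under each hypothesis: P(data | r = 1) = (9/10)(1/10) = 9/100; P(data | r = 3) = (7/10)(3/10) = 21/100; P(data | r = 5) = (5/10)(5/10) = 1/4; P(data | r = 8) = (2/10)(8/10) = 4/25.
The prior-weighted likelihoods are 1/4 · 9/100 = 9/400, 1/4 · 21/100 = 21/400, 1/4 · 1/4 = 1/16, 1/4 · 4/25 = 1/25; with total 71/400.
Dividing through by the total gives posterior P(r = 1 | data) = 9/71, P(r = 3 | data) = 21/71, P(r = 5 | data) = 25/71, P(r = 8 | data) = 16/71.
So P(orange next | data) = Σ P(orange next | H) P(H | data) = (9/10)(9/71) + (7/10)(21/71) + (1/2)(25/71) + (1/5)(16/71) = 77/142.

0.542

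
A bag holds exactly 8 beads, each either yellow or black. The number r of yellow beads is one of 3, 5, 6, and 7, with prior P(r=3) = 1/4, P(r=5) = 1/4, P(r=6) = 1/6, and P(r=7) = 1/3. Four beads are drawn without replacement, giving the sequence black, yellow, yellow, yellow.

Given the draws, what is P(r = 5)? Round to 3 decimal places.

0.277

The likelihood of the observed sequence under each hypothesis: P(data | r = 3) = (5/8)(3/7)(2/6)(1/5) = 1/56; P(data | r = 5) = (3/8)(5/7)(4/6)(3/5) = 3/28; P(data | r = 6) = (2/8)(6/7)(5/6)(4/5) = 1/7; P(data | r = 7) = (1/8)(7/7)(6/6)(5/5) = 1/8.
Multiplying each by its prior: 1/4 · 1/56 = 1/224, 1/4 · 3/28 = 3/112, 1/6 · 1/7 = 1/42, 1/3 · 1/8 = 1/24; these sum to 65/672.
By Bayes' rule, P(r = 5 | data) = (3/112) / (65/672) = 18/65.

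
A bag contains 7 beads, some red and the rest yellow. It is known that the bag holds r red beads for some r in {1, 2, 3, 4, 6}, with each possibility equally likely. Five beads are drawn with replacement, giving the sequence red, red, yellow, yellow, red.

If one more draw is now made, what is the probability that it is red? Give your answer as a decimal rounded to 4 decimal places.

0.5217

Compute the likelihood of the observed sequence for each case: P(data | r = 1) = (1/7)(1/7)(6/7)(6/7)(1/7) = 0.002142; P(data | r = 2) = (2/7)(2/7)(5/7)(5/7)(2/7) = 0.0119; P(data | r = 3) = (3/7)(3/7)(4/7)(4/7)(3/7) = 0.025704; P(data | r = 4) = (4/7)(4/7)(3/7)(3/7)(4/7) = 0.034271; P(data | r = 6) = (6/7)(6/7)(1/7)(1/7)(6/7) = 0.012852.
The prior-weighted likelihoods are 1/5 · 0.002142 = 0.00042839, 1/5 · 0.0119 = 0.00238, 1/5 · 0.025704 = 0.0051407, 1/5 · 0.034271 = 0.0068543, 1/5 · 0.012852 = 0.0025704; with total 0.017374.
Normalising, the posterior is P(r = 1 | data) = 0.024658, P(r = 2 | data) = 0.13699, P(r = 3 | data) = 0.29589, P(r = 4 | data) = 0.39452, P(r = 6 | data) = 0.14795.
Averaging over the posterior, P(red next | data) = (1/7)(0.024658) + (2/7)(0.13699) + (3/7)(0.29589) + (4/7)(0.39452) + (6/7)(0.14795) = 0.52172.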